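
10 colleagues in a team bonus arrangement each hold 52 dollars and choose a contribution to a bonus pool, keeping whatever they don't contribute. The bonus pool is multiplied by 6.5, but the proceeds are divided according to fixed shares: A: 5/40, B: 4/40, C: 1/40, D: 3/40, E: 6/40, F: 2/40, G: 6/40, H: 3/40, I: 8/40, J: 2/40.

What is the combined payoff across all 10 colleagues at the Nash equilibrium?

A player with share s gets back 6.5·s per unit contributed, so full contribution is dominant for anyone with s > 1/6.5 = 0.1538 and zero contribution is dominant for anyone below.
Only I (8/40) clears that bar, contributing 52; the remaining 9 contribute 0. Total contributed: 52.
The bonus pool pays out 6.5 × 52 = 338.00 in total (split across the unequal shares, but the aggregate is all that matters for the group sum).
The 9 free-riders keep 52 each, adding 468. Group total = 468 + 338.00 = 806.00.

806.00 dollars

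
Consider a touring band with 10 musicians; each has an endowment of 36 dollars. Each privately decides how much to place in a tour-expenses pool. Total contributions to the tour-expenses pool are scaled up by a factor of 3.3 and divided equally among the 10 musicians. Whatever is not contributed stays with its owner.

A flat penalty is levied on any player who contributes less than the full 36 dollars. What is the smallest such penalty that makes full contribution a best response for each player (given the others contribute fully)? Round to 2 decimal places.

Given the others contribute fully, the best deviation is to contribute 0 (any partial contribution still incurs the fine and gives up units whose private return 0.3300 is below 1).
Deviating from 36 to 0 saves 36 dollars but forfeits the deviator's share of the drop in the tour-expenses pool: 3.3/10 × 36 = 11.88.
So the deviation gain is 36 − 11.88 = 24.12, and the fine must be at least 24.12 dollars to wipe it out.

24.12 dollars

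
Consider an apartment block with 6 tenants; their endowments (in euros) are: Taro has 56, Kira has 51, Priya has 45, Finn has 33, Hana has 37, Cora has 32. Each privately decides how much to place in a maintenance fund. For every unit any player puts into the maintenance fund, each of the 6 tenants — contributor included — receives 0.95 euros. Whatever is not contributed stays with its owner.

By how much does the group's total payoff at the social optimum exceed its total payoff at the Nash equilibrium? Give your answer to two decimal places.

1193.80 euros

The private return per contributed unit is 0.95 < 1 for everyone, so the Nash equilibrium is zero contribution and the group total is Σ E_j = 56 + 51 + 45 + 33 + 37 + 32 = 254.
Each contributed unit returns 5.700 to the group, so the social optimum is full contribution by everyone: group total = 5.700 × 254 = 1447.80.
Efficiency loss = (5.700 − 1) × 254 = 1193.80.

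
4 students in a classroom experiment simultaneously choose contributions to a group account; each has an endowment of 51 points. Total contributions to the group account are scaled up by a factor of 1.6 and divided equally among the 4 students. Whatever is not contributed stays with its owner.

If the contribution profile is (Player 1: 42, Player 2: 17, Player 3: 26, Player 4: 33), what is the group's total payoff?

274.80 points

Total contributed: 42 + 17 + 26 + 33 = 118; total kept: 4 × 51 − 118 = 86.
The group account pays out 1.6 × 118 = 188.80 in aggregate.
Group total = 86 + 188.80 = 274.80.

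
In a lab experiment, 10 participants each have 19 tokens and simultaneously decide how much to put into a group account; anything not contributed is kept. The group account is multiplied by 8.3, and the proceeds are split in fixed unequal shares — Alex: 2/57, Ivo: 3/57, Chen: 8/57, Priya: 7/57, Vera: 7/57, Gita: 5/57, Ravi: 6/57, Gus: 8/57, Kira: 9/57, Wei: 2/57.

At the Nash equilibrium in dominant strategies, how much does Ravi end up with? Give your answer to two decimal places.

Player j's private return per contributed unit is 8.3 × (j's share). Contributing is weakly dominant for j when that share is at least 1/8.3 = 0.1205, and contributing 0 is dominant otherwise.
Chen, Priya, Vera, Gus and Kira are above the threshold, contributing 19 each; the remaining 5 contribute 0. Total contributed: 95.
Ravi keeps 19 and receives 8.3 × 95 × 6/57 = 83.00 from the group account, for a payoff of 102.00.

102.00 tokens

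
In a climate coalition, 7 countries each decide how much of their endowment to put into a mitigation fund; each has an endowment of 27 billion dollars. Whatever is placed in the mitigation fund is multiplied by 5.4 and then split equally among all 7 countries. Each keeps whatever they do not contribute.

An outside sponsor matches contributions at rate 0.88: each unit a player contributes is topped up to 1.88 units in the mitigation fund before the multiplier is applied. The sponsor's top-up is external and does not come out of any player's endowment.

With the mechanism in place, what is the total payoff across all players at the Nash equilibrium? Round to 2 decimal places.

1918.73 billion dollars

Under the mechanism each unit contributed yields 5.4 × 1.88 / 7 = 1.4503 back to its contributor per unit of net cost, which exceeds 1, making full contribution the dominant choice for everyone.
At the Nash equilibrium everyone contributes 27. Group total payoff = 5.4 × 1.88 × 189 = 1918.73.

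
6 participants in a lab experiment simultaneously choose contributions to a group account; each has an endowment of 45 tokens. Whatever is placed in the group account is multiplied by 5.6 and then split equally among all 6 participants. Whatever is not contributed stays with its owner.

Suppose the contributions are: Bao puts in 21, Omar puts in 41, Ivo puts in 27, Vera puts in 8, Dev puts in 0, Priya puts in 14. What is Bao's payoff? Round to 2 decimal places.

127.60 tokens

Total contributed: 21 + 41 + 27 + 8 + 0 + 14 = 111.
Each receives 5.6 × 111 / 6 = 103.60 from the group account.
Bao keeps 45 − 21 = 24, so Bao's payoff is 24 + 103.60 = 127.60.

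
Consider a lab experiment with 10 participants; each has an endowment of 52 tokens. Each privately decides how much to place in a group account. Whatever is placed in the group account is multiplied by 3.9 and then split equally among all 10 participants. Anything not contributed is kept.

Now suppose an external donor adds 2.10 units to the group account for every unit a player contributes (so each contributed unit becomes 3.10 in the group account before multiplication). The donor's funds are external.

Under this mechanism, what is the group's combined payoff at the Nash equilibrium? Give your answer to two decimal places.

With the mechanism, a contributed unit returns 3.9 × 3.10 / 10 = 1.2090 per unit of net cost to the contributor — now above 1 — so contributing fully is weakly dominant for every player.
At the Nash equilibrium everyone contributes 52. Group total payoff = 3.9 × 3.10 × 520 = 6286.80.

6286.80 tokens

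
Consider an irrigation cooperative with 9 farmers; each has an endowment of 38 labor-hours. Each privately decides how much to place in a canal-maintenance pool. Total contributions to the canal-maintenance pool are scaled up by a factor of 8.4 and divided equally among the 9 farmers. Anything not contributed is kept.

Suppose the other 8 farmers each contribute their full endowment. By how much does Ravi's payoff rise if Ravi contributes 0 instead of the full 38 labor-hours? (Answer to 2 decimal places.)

Switching from a contribution of 38 to 0 lets Ravi keep an extra 38 labor-hours, but lowers the canal-maintenance pool by 38, which costs Ravi their own share of that drop: 8.4/9 × 38 = 35.47.
Net gain = 38 − 35.47 = 2.53. The private return per contributed unit (0.9333) is below 1, so free-riding is indeed the best response regardless of what the others do.

2.53 labor-hours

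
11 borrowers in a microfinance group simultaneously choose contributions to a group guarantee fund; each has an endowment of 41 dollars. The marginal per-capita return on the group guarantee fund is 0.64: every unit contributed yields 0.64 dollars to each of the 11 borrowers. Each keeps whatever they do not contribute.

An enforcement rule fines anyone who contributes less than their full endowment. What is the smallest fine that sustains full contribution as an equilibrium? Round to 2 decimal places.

14.76 dollars

Given the others contribute fully, the best deviation is to contribute 0 (any partial contribution still incurs the fine and gives up units whose private return 0.64 is below 1).
Deviating from 41 to 0 saves 41 dollars but forfeits the deviator's share of the drop in the group guarantee fund: 0.64 × 41 = 26.24.
So the deviation gain is 41 − 26.24 = 14.76, and the fine must be at least 14.76 dollars to wipe it out.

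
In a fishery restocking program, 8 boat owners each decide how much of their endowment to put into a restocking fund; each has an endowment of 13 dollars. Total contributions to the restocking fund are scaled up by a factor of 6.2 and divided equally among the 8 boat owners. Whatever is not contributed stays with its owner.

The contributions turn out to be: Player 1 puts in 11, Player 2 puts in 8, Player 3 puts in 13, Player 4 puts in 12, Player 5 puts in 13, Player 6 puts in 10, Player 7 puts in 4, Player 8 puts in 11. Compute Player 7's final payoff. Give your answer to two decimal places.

Total contributed: 11 + 8 + 13 + 12 + 13 + 10 + 4 + 11 = 82.
Each receives 6.2 × 82 / 8 = 63.55 from the restocking fund.
Player 7 keeps 13 − 4 = 9, so Player 7's payoff is 9 + 63.55 = 72.55.

72.55 dollars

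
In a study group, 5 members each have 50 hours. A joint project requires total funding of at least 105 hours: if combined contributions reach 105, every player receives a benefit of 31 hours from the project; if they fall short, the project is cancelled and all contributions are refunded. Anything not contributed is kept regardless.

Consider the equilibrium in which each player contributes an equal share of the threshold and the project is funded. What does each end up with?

60 hours

Equal share of the threshold: 105/5 = 21.
At this profile no one gains by cutting their contribution: any cut drops the total below 105, the project is cancelled, contributions are refunded, and the deviator ends with 50, which is less than 50 − 21 + 31 = 60. Contributing more than 21 just wastes the excess. So contributing exactly 21 is a best response.
Each player's payoff: 50 − 21 + 31 = 60.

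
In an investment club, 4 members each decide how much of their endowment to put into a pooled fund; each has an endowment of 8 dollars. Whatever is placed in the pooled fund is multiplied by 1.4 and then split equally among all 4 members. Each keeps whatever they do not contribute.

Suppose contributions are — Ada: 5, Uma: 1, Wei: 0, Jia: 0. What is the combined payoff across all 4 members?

34.40 dollars

Total contributed: 5 + 1 + 0 + 0 = 6; total kept: 4 × 8 − 6 = 26.
The pooled fund pays out 1.4 × 6 = 8.40 in aggregate.
Group total = 26 + 8.40 = 34.40.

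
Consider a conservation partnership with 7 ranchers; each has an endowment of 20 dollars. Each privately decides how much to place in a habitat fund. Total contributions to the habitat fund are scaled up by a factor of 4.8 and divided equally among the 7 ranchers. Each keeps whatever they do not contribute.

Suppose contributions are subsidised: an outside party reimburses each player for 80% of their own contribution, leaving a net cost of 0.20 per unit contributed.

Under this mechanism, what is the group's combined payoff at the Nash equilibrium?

784.00 dollars

Under the mechanism each unit contributed yields (4.8/7) / 0.20 = 3.4286 back to its contributor per unit of net cost, which exceeds 1, making full contribution the dominant choice for everyone.
At the Nash equilibrium everyone contributes 20. Group total payoff = 7 × (20 × 0.80 + 4.8 × 20) = 784.00.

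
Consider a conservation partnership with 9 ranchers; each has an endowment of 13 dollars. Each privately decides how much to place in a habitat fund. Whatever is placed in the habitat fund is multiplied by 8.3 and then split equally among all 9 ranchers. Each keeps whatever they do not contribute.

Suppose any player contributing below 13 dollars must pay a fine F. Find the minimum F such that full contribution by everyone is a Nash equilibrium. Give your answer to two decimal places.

1.01 dollars

Given the others contribute fully, the best deviation is to contribute 0 (any partial contribution still incurs the fine and gives up units whose private return 0.9222 is below 1).
Deviating from 13 to 0 saves 13 dollars but forfeits the deviator's share of the drop in the habitat fund: 8.3/9 × 13 = 11.99.
So the deviation gain is 13 − 11.99 = 1.01, and the fine must be at least 1.01 dollars to wipe it out.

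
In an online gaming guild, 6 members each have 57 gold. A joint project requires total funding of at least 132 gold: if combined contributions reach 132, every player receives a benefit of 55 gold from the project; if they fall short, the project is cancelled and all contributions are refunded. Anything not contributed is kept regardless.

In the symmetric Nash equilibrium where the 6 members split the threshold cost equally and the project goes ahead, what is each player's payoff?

90 gold

Equal share of the threshold: 132/6 = 22.
At this profile no one gains by cutting their contribution: any cut drops the total below 132, the project is cancelled, contributions are refunded, and the deviator ends with 57, which is less than 57 − 22 + 55 = 90. Contributing more than 22 just wastes the excess. So contributing exactly 22 is a best response.
Each player's payoff: 57 − 22 + 55 = 90.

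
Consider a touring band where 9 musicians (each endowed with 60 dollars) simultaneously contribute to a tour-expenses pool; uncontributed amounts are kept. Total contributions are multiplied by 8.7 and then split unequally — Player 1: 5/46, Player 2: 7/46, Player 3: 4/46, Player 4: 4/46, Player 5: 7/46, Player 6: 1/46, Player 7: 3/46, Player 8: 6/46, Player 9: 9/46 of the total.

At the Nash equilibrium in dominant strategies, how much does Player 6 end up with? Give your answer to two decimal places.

A player with share s gets back 8.7·s per unit contributed, so full contribution is dominant for anyone with s > 1/8.7 = 0.1149 and zero contribution is dominant for anyone below.
Player 2, Player 5, Player 8 and Player 9 clear that bar, contributing 60 each; the remaining 5 contribute 0. Total contributed: 240.
Player 6 keeps 60 and receives 8.7 × 240 × 1/46 = 45.39 from the tour-expenses pool, for a payoff of 105.39.

105.39 dollars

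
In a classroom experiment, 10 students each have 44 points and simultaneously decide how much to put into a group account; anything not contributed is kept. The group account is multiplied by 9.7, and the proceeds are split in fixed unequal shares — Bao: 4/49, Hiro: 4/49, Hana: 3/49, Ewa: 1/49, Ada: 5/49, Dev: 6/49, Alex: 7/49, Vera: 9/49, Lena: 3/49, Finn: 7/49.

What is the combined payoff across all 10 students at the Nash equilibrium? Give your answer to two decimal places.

Each unit j contributes comes back to j as 9.7 × (j's share), so j prefers to contribute only if that share exceeds 1/9.7 = 0.1031; otherwise keeping the unit dominates.
The shares above 0.1031 belong to Dev, Alex, Vera and Finn, contributing 44 each; the remaining 6 contribute 0. Total contributed: 176.
The group account pays out 9.7 × 176 = 1707.20 in total (split across the unequal shares, but the aggregate is all that matters for the group sum).
The 6 free-riders keep 44 each, adding 264. Group total = 264 + 1707.20 = 1971.20.

1971.20 points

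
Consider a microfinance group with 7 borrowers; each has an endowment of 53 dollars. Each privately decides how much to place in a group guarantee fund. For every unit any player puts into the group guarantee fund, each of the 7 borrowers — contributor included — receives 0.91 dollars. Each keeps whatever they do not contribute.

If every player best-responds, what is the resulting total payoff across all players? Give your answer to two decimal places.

The private return per contributed unit is 0.91 < 1, so contributing 0 is dominant for every player. At the Nash equilibrium everyone keeps their 53, and the group total is 7 × 53 = 371.

371.00 dollars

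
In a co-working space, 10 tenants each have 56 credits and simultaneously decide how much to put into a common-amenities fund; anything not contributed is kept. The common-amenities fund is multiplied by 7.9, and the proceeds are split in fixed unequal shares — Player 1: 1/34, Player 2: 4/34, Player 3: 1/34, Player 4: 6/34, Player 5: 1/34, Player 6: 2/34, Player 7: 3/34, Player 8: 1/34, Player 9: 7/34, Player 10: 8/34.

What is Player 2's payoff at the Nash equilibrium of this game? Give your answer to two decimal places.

212.14 credits

Each unit j contributes comes back to j as 7.9 × (j's share), so j prefers to contribute only if that share exceeds 1/7.9 = 0.1266; otherwise keeping the unit dominates.
Player 4, Player 9 and Player 10 are above the threshold, contributing 56 each; the remaining 7 contribute 0. Total contributed: 168.
Player 2 keeps 56 and receives 7.9 × 168 × 4/34 = 156.14 from the common-amenities fund, for a payoff of 212.14.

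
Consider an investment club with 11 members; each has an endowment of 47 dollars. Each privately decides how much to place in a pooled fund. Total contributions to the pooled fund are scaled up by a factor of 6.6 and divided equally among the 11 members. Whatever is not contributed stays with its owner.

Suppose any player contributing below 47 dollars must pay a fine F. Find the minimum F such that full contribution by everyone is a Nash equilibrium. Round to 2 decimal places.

18.80 dollars

Given the others contribute fully, the best deviation is to contribute 0 (any partial contribution still incurs the fine and gives up units whose private return 0.6000 is below 1).
Deviating from 47 to 0 saves 47 dollars but forfeits the deviator's share of the drop in the pooled fund: 6.6/11 × 47 = 28.20.
So the deviation gain is 47 − 28.20 = 18.80, and the fine must be at least 18.80 dollars to wipe it out.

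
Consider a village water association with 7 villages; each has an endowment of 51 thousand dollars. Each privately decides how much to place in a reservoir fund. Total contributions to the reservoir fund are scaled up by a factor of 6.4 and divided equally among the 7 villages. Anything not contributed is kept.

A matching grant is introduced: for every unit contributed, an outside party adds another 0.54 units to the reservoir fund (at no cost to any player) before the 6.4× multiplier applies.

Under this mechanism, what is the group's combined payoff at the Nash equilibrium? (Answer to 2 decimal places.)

3518.59 thousand dollars

The effective private return per unit is now 6.4 × 1.54 / 7 = 1.4080 > 1, so every player's dominant strategy flips to full contribution.
So the Nash equilibrium is full contribution by all 7; the group earns 6.4 × 1.54 × 357 = 3518.59.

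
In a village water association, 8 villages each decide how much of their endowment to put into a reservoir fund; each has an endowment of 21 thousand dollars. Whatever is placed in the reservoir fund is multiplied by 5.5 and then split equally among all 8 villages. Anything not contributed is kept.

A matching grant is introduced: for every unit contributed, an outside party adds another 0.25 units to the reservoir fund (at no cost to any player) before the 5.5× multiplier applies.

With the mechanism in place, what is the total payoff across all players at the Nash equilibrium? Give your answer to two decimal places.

168.00 thousand dollars

Even with the mechanism, each unit contributed returns only 5.5 × 1.25 / 8 = 0.8594 per unit of net cost, so contributing nothing is still dominant.
Everyone keeps their endowment and the group total is 8 × 21 = 168.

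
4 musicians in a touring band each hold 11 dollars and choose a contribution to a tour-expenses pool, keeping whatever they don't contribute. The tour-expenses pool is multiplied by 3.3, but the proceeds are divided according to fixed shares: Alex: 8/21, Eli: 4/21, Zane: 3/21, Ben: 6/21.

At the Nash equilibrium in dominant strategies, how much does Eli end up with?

17.91 dollars

Player j's private return per contributed unit is 3.3 × (j's share). Contributing is weakly dominant for j when that share is at least 1/3.3 = 0.3030, and contributing 0 is dominant otherwise.
Alex alone (share 8/21) is above the threshold, contributing 11; the remaining 3 contribute 0. Total contributed: 11.
Eli keeps 11 and receives 3.3 × 11 × 4/21 = 6.91 from the tour-expenses pool, for a payoff of 17.91.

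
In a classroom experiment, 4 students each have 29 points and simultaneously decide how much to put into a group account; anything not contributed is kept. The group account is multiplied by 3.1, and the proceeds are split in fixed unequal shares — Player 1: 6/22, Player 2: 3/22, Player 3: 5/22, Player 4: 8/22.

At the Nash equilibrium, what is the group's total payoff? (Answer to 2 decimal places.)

176.90 points

For player j, contributing a unit is worthwhile iff 3.1 × (j's share) ≥ 1, i.e. iff j's share is at least 0.3226.
The only share above 0.3226 is Player 4's 8/22, contributing 29; the remaining 3 contribute 0. Total contributed: 29.
The group account pays out 3.1 × 29 = 89.90 in total (split across the unequal shares, but the aggregate is all that matters for the group sum).
The 3 free-riders keep 29 each, adding 87. Group total = 87 + 89.90 = 176.90.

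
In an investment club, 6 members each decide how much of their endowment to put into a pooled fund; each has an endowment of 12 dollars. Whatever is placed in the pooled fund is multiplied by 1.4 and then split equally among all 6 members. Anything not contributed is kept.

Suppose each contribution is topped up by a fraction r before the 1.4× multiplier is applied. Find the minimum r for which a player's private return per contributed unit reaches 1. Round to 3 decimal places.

With matching at rate r, one contributed unit becomes (1 + r) in the pooled fund and returns 1.4 × (1 + r) / 6 to the contributor.
Setting this equal to 1: 1 + r = 6/1.4 = 4.2857.
So the minimum matching rate is r = 4.2857 − 1 = 3.286.

3.286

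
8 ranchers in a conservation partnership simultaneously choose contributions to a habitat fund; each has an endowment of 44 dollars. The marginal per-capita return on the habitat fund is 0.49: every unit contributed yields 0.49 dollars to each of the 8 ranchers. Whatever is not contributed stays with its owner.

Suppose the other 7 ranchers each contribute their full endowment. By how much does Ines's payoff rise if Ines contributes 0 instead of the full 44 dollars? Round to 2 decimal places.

22.44 dollars

Switching from a contribution of 44 to 0 lets Ines keep an extra 44 dollars, but lowers the habitat fund by 44, which costs Ines their own share of that drop: 0.49 × 44 = 21.56.
Net gain = 44 − 21.56 = 22.44. The private return per contributed unit (0.49) is below 1, so free-riding is indeed the best response regardless of what the others do.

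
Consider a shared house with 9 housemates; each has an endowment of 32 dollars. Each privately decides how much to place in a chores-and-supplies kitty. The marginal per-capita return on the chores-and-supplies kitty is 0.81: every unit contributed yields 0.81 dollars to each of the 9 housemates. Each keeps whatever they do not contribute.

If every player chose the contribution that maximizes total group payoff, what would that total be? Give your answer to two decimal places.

2099.52 dollars

Each contributed unit returns 7.290 to the group as a whole (0.81 to each of 9 players), which exceeds 1, so the social optimum is full contribution: group total = 7.290 × 288 = 2099.52.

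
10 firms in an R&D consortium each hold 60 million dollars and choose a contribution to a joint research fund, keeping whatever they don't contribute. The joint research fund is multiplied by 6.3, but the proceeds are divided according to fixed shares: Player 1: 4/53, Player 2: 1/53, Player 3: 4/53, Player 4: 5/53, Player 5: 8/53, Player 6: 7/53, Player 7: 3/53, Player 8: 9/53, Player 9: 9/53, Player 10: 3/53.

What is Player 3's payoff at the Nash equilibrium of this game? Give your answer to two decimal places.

117.06 million dollars

Player j's private return per contributed unit is 6.3 × (j's share). Contributing is weakly dominant for j when that share is at least 1/6.3 = 0.1587, and contributing 0 is dominant otherwise.
Player 8 and Player 9 clear that bar, contributing 60 each; the remaining 8 contribute 0. Total contributed: 120.
Player 3 keeps 60 and receives 6.3 × 120 × 4/53 = 57.06 from the joint research fund, for a payoff of 117.06.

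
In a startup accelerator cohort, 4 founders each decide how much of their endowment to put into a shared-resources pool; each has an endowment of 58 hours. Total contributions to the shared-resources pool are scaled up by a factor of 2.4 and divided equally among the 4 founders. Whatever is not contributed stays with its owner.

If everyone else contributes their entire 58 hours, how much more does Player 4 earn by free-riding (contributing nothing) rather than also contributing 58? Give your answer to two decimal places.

23.20 hours

Switching from a contribution of 58 to 0 lets Player 4 keep an extra 58 hours, but lowers the shared-resources pool by 58, which costs Player 4 their own share of that drop: 2.4/4 × 58 = 34.80.
Net gain = 58 − 34.80 = 23.20. The private return per contributed unit (0.6000) is below 1, so free-riding is indeed the best response regardless of what the others do.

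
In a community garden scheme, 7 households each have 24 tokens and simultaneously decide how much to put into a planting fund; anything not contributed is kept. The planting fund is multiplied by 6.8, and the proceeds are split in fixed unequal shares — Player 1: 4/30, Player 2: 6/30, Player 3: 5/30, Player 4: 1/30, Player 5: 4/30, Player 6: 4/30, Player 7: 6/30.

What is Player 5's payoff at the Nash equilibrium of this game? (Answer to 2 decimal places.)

A player with share s gets back 6.8·s per unit contributed, so full contribution is dominant for anyone with s > 1/6.8 = 0.1471 and zero contribution is dominant for anyone below.
The shares above 0.1471 belong to Player 2, Player 3 and Player 7, contributing 24 each; the remaining 4 contribute 0. Total contributed: 72.
Player 5 keeps 24 and receives 6.8 × 72 × 4/30 = 65.28 from the planting fund, for a payoff of 89.28.

89.28 tokens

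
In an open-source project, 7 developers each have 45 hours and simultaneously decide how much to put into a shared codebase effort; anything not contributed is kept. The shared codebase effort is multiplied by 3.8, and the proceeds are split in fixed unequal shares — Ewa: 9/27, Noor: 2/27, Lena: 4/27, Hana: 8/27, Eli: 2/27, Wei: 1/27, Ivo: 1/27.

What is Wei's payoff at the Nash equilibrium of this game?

Each unit j contributes comes back to j as 3.8 × (j's share), so j prefers to contribute only if that share exceeds 1/3.8 = 0.2632; otherwise keeping the unit dominates.
Ewa and Hana clear that bar, contributing 45 each; the remaining 5 contribute 0. Total contributed: 90.
Wei keeps 45 and receives 3.8 × 90 × 1/27 = 12.67 from the shared codebase effort, for a payoff of 57.67.

57.67 hours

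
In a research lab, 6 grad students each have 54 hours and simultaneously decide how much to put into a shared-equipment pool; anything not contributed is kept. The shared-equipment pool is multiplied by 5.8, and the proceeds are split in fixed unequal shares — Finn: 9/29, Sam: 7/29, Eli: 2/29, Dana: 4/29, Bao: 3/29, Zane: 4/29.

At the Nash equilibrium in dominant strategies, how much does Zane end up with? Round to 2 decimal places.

For player j, contributing a unit is worthwhile iff 5.8 × (j's share) ≥ 1, i.e. iff j's share is at least 0.1724.
Finn and Sam clear that bar, contributing 54 each; the remaining 4 contribute 0. Total contributed: 108.
Zane keeps 54 and receives 5.8 × 108 × 4/29 = 86.40 from the shared-equipment pool, for a payoff of 140.40.

140.40 hours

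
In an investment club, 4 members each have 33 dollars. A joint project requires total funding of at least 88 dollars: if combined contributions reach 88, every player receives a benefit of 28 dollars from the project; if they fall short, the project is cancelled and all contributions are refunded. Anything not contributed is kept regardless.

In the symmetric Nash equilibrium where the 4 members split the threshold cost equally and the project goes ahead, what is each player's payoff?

39 dollars

Equal share of the threshold: 88/4 = 22.
At this profile no one gains by cutting their contribution: any cut drops the total below 88, the project is cancelled, contributions are refunded, and the deviator ends with 33, which is less than 33 − 22 + 28 = 39. Contributing more than 22 just wastes the excess. So contributing exactly 22 is a best response.
Each player's payoff: 33 − 22 + 28 = 39.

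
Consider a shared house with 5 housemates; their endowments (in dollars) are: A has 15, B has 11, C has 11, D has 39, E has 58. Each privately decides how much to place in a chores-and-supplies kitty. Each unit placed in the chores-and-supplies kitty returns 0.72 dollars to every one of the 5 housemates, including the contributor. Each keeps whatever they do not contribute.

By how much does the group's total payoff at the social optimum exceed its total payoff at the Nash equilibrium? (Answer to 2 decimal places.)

348.40 dollars

The private return per contributed unit is 0.72 < 1 for everyone, so the Nash equilibrium is zero contribution and the group total is Σ E_j = 15 + 11 + 11 + 39 + 58 = 134.
Each contributed unit returns 3.600 to the group, so the social optimum is full contribution by everyone: group total = 3.600 × 134 = 482.40.
Efficiency loss = (3.600 − 1) × 134 = 348.40.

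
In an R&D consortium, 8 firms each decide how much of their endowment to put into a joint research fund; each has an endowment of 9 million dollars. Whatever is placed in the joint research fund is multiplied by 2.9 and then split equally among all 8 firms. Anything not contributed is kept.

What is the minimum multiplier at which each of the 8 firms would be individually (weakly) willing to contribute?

A contributed unit returns (multiplier)/8 to its contributor.
This reaches 1 exactly when the multiplier is 8.

8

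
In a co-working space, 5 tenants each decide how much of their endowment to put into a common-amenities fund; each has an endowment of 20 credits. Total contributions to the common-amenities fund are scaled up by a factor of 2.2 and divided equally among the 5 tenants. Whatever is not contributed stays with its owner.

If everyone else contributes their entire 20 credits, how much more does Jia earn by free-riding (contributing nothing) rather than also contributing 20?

11.20 credits

Switching from a contribution of 20 to 0 lets Jia keep an extra 20 credits, but lowers the common-amenities fund by 20, which costs Jia their own share of that drop: 2.2/5 × 20 = 8.80.
Net gain = 20 − 8.80 = 11.20. The private return per contributed unit (0.4400) is below 1, so free-riding is indeed the best response regardless of what the others do.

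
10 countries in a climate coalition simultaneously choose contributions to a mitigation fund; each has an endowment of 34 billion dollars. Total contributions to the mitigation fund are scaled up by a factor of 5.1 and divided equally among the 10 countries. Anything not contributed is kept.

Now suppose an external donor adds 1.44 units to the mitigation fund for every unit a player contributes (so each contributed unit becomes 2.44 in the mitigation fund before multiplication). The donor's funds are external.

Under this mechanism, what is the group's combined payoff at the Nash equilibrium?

With the mechanism, a contributed unit returns 5.1 × 2.44 / 10 = 1.2444 per unit of net cost to the contributor — now above 1 — so contributing fully is weakly dominant for every player.
So the Nash equilibrium is full contribution by all 10; the group earns 5.1 × 2.44 × 340 = 4230.96.

4230.96 billion dollars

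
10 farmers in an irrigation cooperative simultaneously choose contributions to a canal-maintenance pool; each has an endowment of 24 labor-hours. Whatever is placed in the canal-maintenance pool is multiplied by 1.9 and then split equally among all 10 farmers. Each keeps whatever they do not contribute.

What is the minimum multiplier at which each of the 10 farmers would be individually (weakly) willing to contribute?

10

A contributed unit returns (multiplier)/10 to its contributor.
This reaches 1 exactly when the multiplier is 10.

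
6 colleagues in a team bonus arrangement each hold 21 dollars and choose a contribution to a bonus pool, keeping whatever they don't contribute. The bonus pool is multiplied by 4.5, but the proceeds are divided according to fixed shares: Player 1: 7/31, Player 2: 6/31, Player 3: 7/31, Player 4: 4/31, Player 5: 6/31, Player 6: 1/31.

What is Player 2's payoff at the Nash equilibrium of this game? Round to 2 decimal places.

A player with share s gets back 4.5·s per unit contributed, so full contribution is dominant for anyone with s > 1/4.5 = 0.2222 and zero contribution is dominant for anyone below.
The shares above 0.2222 belong to Player 1 and Player 3, contributing 21 each; the remaining 4 contribute 0. Total contributed: 42.
Player 2 keeps 21 and receives 4.5 × 42 × 6/31 = 36.58 from the bonus pool, for a payoff of 57.58.

57.58 dollars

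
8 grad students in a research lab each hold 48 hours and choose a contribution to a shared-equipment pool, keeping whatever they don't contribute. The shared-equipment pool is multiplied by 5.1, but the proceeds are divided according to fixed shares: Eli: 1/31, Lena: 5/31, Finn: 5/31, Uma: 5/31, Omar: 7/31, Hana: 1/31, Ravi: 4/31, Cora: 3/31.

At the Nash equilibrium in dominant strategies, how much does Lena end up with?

87.48 hours

Player j's private return per contributed unit is 5.1 × (j's share). Contributing is weakly dominant for j when that share is at least 1/5.1 = 0.1961, and contributing 0 is dominant otherwise.
Omar alone (share 7/31) is above the threshold, contributing 48; the remaining 7 contribute 0. Total contributed: 48.
Lena keeps 48 and receives 5.1 × 48 × 5/31 = 39.48 from the shared-equipment pool, for a payoff of 87.48.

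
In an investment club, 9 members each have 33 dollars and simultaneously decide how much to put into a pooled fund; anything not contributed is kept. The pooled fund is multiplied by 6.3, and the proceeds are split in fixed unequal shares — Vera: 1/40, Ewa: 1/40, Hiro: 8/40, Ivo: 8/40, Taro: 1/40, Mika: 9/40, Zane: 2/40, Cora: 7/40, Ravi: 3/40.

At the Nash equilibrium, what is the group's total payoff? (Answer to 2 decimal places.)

For player j, contributing a unit is worthwhile iff 6.3 × (j's share) ≥ 1, i.e. iff j's share is at least 0.1587.
The shares above 0.1587 belong to Hiro, Ivo, Mika and Cora, contributing 33 each; the remaining 5 contribute 0. Total contributed: 132.
The pooled fund pays out 6.3 × 132 = 831.60 in total (split across the unequal shares, but the aggregate is all that matters for the group sum).
The 5 free-riders keep 33 each, adding 165. Group total = 165 + 831.60 = 996.60.

996.60 dollars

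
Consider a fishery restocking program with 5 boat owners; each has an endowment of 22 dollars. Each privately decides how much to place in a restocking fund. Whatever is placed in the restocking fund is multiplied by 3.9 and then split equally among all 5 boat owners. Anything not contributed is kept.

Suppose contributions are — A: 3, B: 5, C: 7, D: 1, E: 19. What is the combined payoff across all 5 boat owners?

211.50 dollars

Total contributed: 3 + 5 + 7 + 1 + 19 = 35; total kept: 5 × 22 − 35 = 75.
The restocking fund pays out 3.9 × 35 = 136.50 in aggregate.
Group total = 75 + 136.50 = 211.50.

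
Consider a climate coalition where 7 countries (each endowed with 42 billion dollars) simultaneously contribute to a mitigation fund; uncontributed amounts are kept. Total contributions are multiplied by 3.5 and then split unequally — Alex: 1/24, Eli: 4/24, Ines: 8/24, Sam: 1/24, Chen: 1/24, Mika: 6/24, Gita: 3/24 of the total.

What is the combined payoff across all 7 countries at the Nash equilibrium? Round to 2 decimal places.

399.00 billion dollars

For player j, contributing a unit is worthwhile iff 3.5 × (j's share) ≥ 1, i.e. iff j's share is at least 0.2857.
Only Ines (8/24) clears that bar, contributing 42; the remaining 6 contribute 0. Total contributed: 42.
The mitigation fund pays out 3.5 × 42 = 147.00 in total (split across the unequal shares, but the aggregate is all that matters for the group sum).
The 6 free-riders keep 42 each, adding 252. Group total = 252 + 147.00 = 399.00.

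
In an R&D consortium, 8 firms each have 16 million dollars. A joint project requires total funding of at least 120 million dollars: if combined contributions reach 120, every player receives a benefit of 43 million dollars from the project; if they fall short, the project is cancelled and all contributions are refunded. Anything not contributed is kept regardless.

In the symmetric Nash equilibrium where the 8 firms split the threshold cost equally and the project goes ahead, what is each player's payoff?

Equal share of the threshold: 120/8 = 15.
At this profile no one gains by cutting their contribution: any cut drops the total below 120, the project is cancelled, contributions are refunded, and the deviator ends with 16, which is less than 16 − 15 + 43 = 44. Contributing more than 15 just wastes the excess. So contributing exactly 15 is a best response.
Each player's payoff: 16 − 15 + 43 = 44.

44 million dollars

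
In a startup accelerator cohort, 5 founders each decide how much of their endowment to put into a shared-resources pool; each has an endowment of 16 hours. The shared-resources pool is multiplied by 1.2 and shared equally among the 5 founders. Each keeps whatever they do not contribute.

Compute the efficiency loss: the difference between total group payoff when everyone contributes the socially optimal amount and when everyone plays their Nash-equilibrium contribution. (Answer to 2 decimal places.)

Each contributed unit returns 1.2/5 = 0.2400 to its contributor — below 1 — so contributing 0 is dominant for every player. At the Nash equilibrium everyone keeps their 16, and the group total is 5 × 16 = 80.
Each contributed unit returns 1.200 to the group as a whole (0.2400 to each of 5 players), which exceeds 1, so the social optimum is full contribution: group total = 1.200 × 80 = 96.00.
Efficiency loss = 96.00 − 80 = 16.00.

16.00 hours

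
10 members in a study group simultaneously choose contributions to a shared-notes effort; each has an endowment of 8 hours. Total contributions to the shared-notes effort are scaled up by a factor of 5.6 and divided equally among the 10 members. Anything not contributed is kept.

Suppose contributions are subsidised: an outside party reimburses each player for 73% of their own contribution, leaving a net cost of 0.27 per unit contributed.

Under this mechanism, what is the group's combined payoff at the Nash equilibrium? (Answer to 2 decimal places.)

With the mechanism, a contributed unit returns (5.6/10) / 0.27 = 2.0741 per unit of net cost to the contributor — now above 1 — so contributing fully is weakly dominant for every player.
At the Nash equilibrium everyone contributes 8. Group total payoff = 10 × (8 × 0.73 + 5.6 × 8) = 506.40.

506.40 hours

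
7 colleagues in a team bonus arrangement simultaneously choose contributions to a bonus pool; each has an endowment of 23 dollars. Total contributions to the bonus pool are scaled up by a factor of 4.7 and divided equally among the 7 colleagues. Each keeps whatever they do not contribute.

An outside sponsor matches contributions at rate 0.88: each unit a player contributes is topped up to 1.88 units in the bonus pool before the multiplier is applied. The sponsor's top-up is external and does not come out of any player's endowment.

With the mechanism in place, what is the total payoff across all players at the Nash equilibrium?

Under the mechanism each unit contributed yields 4.7 × 1.88 / 7 = 1.2623 back to its contributor per unit of net cost, which exceeds 1, making full contribution the dominant choice for everyone.
At the Nash equilibrium everyone contributes 23. Group total payoff = 4.7 × 1.88 × 161 = 1422.60.

1422.60 dollars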